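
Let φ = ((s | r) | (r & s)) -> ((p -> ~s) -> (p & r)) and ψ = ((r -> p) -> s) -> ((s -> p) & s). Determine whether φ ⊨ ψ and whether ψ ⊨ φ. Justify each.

Equivalent; both directions hold.

Forward direction. Assume the antecedent. If p is true, the consequent reduces to true regardless of the other variables. If p is false, the antecedent forces (s = F, p = F, r = F), and the consequent holds there. Either way the consequent holds.

Converse. Assume the antecedent. If p is true, the consequent reduces to true regardless of the other variables. If p is false, the antecedent forces (s = F, p = F, r = F), and the consequent holds there. Either way the consequent holds.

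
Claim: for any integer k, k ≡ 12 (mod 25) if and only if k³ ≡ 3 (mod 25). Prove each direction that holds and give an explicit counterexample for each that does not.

The biconditional holds.

Forward direction. Suppose k ≡ 12 (mod 25). Write k = 25j + 12. Then (25j + 12)³ = 15625j³ + 22500j² + 10800j + 1728 = 25(625j³ + 900j² + 432j + 69) + 3, so k³ ≡ 3 (mod 25).

Converse. Suppose k³ ≡ 3 (mod 25). The only residue r in {0, …, 24} with r³ ≡ 3 (mod 25) is r = 12, so k ≡ 12 (mod 25).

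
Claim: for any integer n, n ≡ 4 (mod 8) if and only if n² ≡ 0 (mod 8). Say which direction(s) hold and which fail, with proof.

(⟹) Suppose n ≡ 4 (mod 8). Write n = 8j + 4. Then (8j + 4)² = 64j² + 64j + 16 = 8(8j² + 8j + 2) + 0, so n² ≡ 0 (mod 8).

(⟸) This fails: take n = 0. Then 0² = 0 ≡ 0 (mod 8), yet 0 ≡ 0 (mod 8), not 4.

(⇒) holds; (⇐) fails.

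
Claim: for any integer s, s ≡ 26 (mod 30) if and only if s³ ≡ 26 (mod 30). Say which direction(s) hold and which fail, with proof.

(⇒) Suppose s ≡ 26 (mod 30). Write s = 30j + 26. Then (30j + 26)³ = 27000j³ + 70200j² + 60840j + 17576 = 30(900j³ + 2340j² + 2028j + 585) + 26, so s³ ≡ 26 (mod 30).

(⇐) Conversely, suppose s³ ≡ 26 (mod 30). The only residue r in {0, …, 29} with r³ ≡ 26 (mod 30) is r = 26, so s ≡ 26 (mod 30).

Both directions hold; the statement is true.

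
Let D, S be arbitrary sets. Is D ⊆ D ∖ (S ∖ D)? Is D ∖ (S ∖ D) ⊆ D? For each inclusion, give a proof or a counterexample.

The two sets are equal.

(⊆) Let x ∈ D. Then either x ∈ D and x ∉ S; or x ∈ D ∩ S. In each case x ∈ D ∖ (S ∖ D), so D ⊆ D ∖ (S ∖ D).

(⊇) Let x ∈ D ∖ (S ∖ D). Then either x ∈ D and x ∉ S; or x ∈ D ∩ S. In each case x ∈ D, so D ∖ (S ∖ D) ⊆ D.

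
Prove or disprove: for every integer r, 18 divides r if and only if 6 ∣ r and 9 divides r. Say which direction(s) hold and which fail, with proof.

Both directions hold.

Converse. Suppose 6 ∣ r and 9 ∣ r. Any common multiple of 6 and 9 is a multiple of their lcm; here lcm(6, 9) = 6·9/gcd(6, 9) = 54/3 = 18, so 18 ∣ r.

Forward direction. If 18 ∣ r, write r = 18q. Since 18 = 3·6, r = 6·(3q), so 6 ∣ r; and since 18 = 2·9, r = 9·(2q), so 9 ∣ r.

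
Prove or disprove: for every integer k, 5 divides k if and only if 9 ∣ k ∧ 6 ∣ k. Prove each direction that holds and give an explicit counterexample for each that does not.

(⇒) fails and (⇐) fails.

(⇒) This fails: take k = 5. Certainly 5 ∣ 5, but 9 ∤ 5.

(⇐) This fails: take k = 18. Both 9 ∣ 18 and 6 ∣ 18, yet 18 is not a multiple of 5 (since 18 = 3·5 + 3), so 5 ∤ 18.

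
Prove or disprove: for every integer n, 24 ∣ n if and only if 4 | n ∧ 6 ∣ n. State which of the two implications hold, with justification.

(⇒) holds; (⇐) fails.

(⟹) If 24 ∣ n, write n = 24q. Since 24 = 6·4, n = 4·(6q), so 4 ∣ n; and since 24 = 4·6, n = 6·(4q), so 6 ∣ n.

(⟸) This fails: take n = 12. Both 4 ∣ 12 and 6 ∣ 12, yet 12 is not a multiple of 24 (since 12 = 0·24 + 12), so 24 ∤ 12.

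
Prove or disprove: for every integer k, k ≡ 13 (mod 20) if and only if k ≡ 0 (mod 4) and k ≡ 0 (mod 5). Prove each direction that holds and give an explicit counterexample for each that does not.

Neither implication holds.

(⟹) This fails: k = 13 gives 13 ≡ 13 (mod 20) but 13 ≡ 1 (mod 4), so the conjunction on the right does not hold.

(⟸) This fails: k = 0 satisfies both congruences on the right (0 ≡ 0 mod 4 and 0 ≡ 0 mod 5) yet 0 ≡ 0 (mod 20), not 13.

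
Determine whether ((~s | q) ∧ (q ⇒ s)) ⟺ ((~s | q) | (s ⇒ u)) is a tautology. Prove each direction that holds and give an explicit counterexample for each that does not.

(⇒) holds; (⇐) fails.

(⇒) Assume the antecedent. If q is true, (~s | q) | (s ⇒ u) reduces to true regardless of the other variables. If q is false, the antecedent forces (q = F, s = F, u = F) or (q = F, s = F, u = T), and (~s | q) | (s ⇒ u) holds there. Either way (~s | q) | (s ⇒ u) holds.

(⇐) This fails. Under q = T, s = F, u = F, the left side is false but the right side is true.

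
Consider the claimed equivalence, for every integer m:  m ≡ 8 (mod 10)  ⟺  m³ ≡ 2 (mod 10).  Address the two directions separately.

Equivalent; both directions hold.

(⟹) Suppose m ≡ 8 (mod 10). Write m = 10j + 8. Then (10j + 8)³ = 1000j³ + 2400j² + 1920j + 512 = 10(100j³ + 240j² + 192j + 51) + 2, so m³ ≡ 2 (mod 10).

(⟸) Conversely, suppose m³ ≡ 2 (mod 10). The only residue r in {0, …, 9} with r³ ≡ 2 (mod 10) is r = 8, so m ≡ 8 (mod 10).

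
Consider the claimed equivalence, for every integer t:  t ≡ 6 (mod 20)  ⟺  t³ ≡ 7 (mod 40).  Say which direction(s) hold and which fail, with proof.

Neither implication holds.

[⇒] This fails: take t = 6. Then 6 ≡ 6 (mod 20), but 6³ = 216 ≡ 16 (mod 40), not 7.

[⇐] This fails: take t = 23. Then 23³ = 12167 ≡ 7 (mod 40), yet 23 ≡ 3 (mod 20), not 6.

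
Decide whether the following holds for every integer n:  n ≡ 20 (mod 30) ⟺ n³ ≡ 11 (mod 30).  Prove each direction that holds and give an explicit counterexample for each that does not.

Neither implication holds.

(⇒) This fails: take n = 20. Then 20 ≡ 20 (mod 30), but 20³ = 8000 ≡ 20 (mod 30), not 11.

(⇐) This fails: take n = 11. Then 11³ = 1331 ≡ 11 (mod 30), yet 11 ≡ 11 (mod 30), not 20.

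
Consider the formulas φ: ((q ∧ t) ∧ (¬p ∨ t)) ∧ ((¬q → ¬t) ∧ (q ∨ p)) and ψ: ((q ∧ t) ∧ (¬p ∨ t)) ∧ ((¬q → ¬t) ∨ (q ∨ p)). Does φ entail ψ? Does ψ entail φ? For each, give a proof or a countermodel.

Both directions hold; the statement is true.

(⟸) Assume the antecedent. If p is true, the antecedent forces (p = T, t = T, q = T), and the consequent holds there. If p is false, the antecedent forces (p = F, t = T, q = T), and the consequent holds there. Either way the consequent holds.

(⟹) Assume the antecedent. If p is true, the antecedent forces (p = T, t = T, q = T), and the consequent holds there. If p is false, the antecedent forces (p = F, t = T, q = T), and the consequent holds there. Either way the consequent holds.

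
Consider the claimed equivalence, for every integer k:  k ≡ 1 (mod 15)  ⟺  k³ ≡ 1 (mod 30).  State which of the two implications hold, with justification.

Not equivalent: only (⇐) holds.

[⇒] This fails: take k = 16. Then 16 ≡ 1 (mod 15), but 16³ = 4096 ≡ 16 (mod 30), not 1.

[⇐] Conversely, the residues r modulo 30 with r³ ≡ 1 (mod 30) are exactly {1}, and each is ≡ 1 (mod 15).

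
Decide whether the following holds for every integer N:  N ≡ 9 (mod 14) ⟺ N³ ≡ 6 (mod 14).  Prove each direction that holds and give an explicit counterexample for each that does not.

Neither direction holds.

Forward direction. This fails: take N = 9. Then 9 ≡ 9 (mod 14), but 9³ = 729 ≡ 1 (mod 14), not 6.

Converse. This fails: take N = 6. Then 6³ = 216 ≡ 6 (mod 14), yet 6 ≡ 6 (mod 14), not 9.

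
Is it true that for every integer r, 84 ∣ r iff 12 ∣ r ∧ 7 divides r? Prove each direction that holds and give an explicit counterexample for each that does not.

(⇒) If 84 ∣ r, write r = 84q. Since 84 = 7·12, r = 12·(7q), so 12 ∣ r; and since 84 = 12·7, r = 7·(12q), so 7 ∣ r.

(⇐) Suppose 12 ∣ r and 7 ∣ r. Any common multiple of 12 and 7 is a multiple of their lcm; here gcd(12, 7) = 1, so lcm(12, 7) = 12·7 = 84, so 84 ∣ r.

Both directions hold.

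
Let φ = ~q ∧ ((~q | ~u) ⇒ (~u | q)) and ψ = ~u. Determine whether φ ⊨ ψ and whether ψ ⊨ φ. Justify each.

Forward direction. Assume the antecedent. If q is true, the antecedent cannot hold. If q is false, the antecedent forces (q = F, u = F), and ~u holds there. Either way ~u holds.

Converse. This fails. Under q = T, u = F, the left side is false but the right side is true.

Not equivalent: only (⇒) holds.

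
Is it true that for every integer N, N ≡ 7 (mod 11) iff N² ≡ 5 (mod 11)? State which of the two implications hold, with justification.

Not equivalent: only (⇒) holds.

Forward direction. Suppose N ≡ 7 (mod 11). Write N = 11j + 7. Then (11j + 7)² = 121j² + 154j + 49 = 11(11j² + 14j + 4) + 5, so N² ≡ 5 (mod 11).

Converse. This fails: take N = 4. Then 4² = 16 ≡ 5 (mod 11), yet 4 ≡ 4 (mod 11), not 7.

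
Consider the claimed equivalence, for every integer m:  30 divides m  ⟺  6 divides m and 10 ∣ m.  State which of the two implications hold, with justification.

Equivalent; both directions hold.

(→) If 30 ∣ m, write m = 30q. Since 30 = 5·6, m = 6·(5q), so 6 ∣ m; and since 30 = 3·10, m = 10·(3q), so 10 ∣ m.

(←) Suppose 6 ∣ m and 10 ∣ m. Any common multiple of 6 and 10 is a multiple of their lcm; here lcm(6, 10) = 6·10/gcd(6, 10) = 60/2 = 30, so 30 ∣ m.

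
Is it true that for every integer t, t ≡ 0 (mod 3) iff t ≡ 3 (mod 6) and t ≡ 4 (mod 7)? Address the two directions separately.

(⟹) This fails: t = 0 gives 0 ≡ 0 (mod 3) but 0 ≡ 0 (mod 6), so the conjunction on the right does not hold.

(⟸) Conversely, if t ≡ 3 (mod 6) and t ≡ 4 (mod 7), then by the Chinese remainder theorem t ≡ 39 (mod 42). Since 39 ≡ 0 (mod 3) and 3 ∣ 42, we get t ≡ 0 (mod 3).

The forward direction fails; the converse holds.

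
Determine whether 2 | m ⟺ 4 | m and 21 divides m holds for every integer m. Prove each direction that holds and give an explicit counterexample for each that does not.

(⟹) This fails: take m = 2. Certainly 2 ∣ 2, but 4 ∤ 2.

(⟸) Suppose 4 ∣ m and 21 ∣ m. Any common multiple of 4 and 21 is a multiple of their lcm; here gcd(4, 21) = 1, so lcm(4, 21) = 4·21 = 84, so 84 ∣ m. Since 2 ∣ 84, it follows that 2 ∣ m.

Only the converse holds.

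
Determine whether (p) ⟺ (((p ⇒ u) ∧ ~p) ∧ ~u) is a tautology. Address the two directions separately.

(⟹) This fails. Under p = T, u = F, the left side is true but the right side is false.

(⟸) This fails. Under p = F, u = F, the left side is false but the right side is true.

Neither implication holds.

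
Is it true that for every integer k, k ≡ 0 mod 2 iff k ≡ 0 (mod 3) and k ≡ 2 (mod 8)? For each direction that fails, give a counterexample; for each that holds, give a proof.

[⇒] This fails: k = 0 gives 0 ≡ 0 (mod 2) but 0 ≡ 0 (mod 8), so the conjunction on the right does not hold.

[⇐] Conversely, if k ≡ 0 (mod 3) and k ≡ 2 (mod 8), then by the Chinese remainder theorem k ≡ 18 (mod 24). Since 18 ≡ 0 (mod 2) and 2 ∣ 24, we get k ≡ 0 (mod 2).

Only the reverse direction holds.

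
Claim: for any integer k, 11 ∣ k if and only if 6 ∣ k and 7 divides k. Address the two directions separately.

Both directions fail.

(⇒) This fails: take k = 11. Certainly 11 ∣ 11, but 6 ∤ 11.

(⇐) This fails: take k = 42. Both 6 ∣ 42 and 7 ∣ 42, yet 42 is not a multiple of 11 (since 42 = 3·11 + 9), so 11 ∤ 42.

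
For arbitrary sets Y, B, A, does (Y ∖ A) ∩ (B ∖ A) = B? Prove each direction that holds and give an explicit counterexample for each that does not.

Only the forward inclusion holds.

Forward inclusion. Let x ∈ (Y ∖ A) ∩ (B ∖ A). Then x ∈ Y ∩ B and x ∉ A, from which x ∈ B.

Reverse inclusion. This inclusion fails. Take Y = ∅, B = {1}, A = ∅; then 1 ∈ B but 1 ∉ (Y ∖ A) ∩ (B ∖ A).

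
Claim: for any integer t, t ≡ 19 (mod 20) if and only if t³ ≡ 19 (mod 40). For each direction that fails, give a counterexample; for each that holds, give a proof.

Only the reverse direction holds.

(←) The residues r modulo 40 with r³ ≡ 19 (mod 40) are exactly {19}, and each is ≡ 19 (mod 20).

(→) This fails: take t = 39. Then 39 ≡ 19 (mod 20), but 39³ = 59319 ≡ 39 (mod 40), not 19.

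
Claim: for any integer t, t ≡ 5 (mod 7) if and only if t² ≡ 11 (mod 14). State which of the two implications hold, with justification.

Neither implication holds.

(⟹) This fails: take t = 12. Then 12 ≡ 5 (mod 7), but 12² = 144 ≡ 4 (mod 14), not 11.

(⟸) This fails: take t = 9. Then 9² = 81 ≡ 11 (mod 14), yet 9 ≡ 2 (mod 7), not 5.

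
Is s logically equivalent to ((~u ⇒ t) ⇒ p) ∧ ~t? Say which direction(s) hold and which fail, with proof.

Neither direction holds.

Forward direction. This fails. Under s = T, t = T, p = F, u = F, the left side is true but the right side is false.

Converse. This fails. Under s = F, t = F, p = F, u = F, the left side is false but the right side is true.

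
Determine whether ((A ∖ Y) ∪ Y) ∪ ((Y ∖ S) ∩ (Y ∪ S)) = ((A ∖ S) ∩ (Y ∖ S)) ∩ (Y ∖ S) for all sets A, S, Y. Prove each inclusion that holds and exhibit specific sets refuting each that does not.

(⊆) fails; (⊇) holds.

(⊆) This inclusion fails. Take A = {1}, S = ∅, Y = ∅; then 1 ∈ ((A ∖ Y) ∪ Y) ∪ ((Y ∖ S) ∩ (Y ∪ S)) but 1 ∉ ((A ∖ S) ∩ (Y ∖ S)) ∩ (Y ∖ S).

(⊇) Let x ∈ ((A ∖ S) ∩ (Y ∖ S)) ∩ (Y ∖ S). Then x ∈ A ∩ Y and x ∉ S, from which x ∈ ((A ∖ Y) ∪ Y) ∪ ((Y ∖ S) ∩ (Y ∪ S)).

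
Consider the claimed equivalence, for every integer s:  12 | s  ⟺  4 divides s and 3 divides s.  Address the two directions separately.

Both directions hold.

(⟸) Suppose 4 ∣ s and 3 ∣ s. Any common multiple of 4 and 3 is a multiple of their lcm; here gcd(4, 3) = 1, so lcm(4, 3) = 4·3 = 12, so 12 ∣ s.

(⟹) If 12 ∣ s, write s = 12q. Since 12 = 3·4, s = 4·(3q), so 4 ∣ s; and since 12 = 4·3, s = 3·(4q), so 3 ∣ s.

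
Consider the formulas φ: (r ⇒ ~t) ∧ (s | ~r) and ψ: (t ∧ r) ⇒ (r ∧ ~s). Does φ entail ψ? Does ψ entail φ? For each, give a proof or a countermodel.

[⇒] Assume the antecedent. If r is true, the antecedent forces (r = T, s = T, t = F), and (t ∧ r) ⇒ (r ∧ ~s) holds there. If r is false, (t ∧ r) ⇒ (r ∧ ~s) reduces to true regardless of the other variables. Either way (t ∧ r) ⇒ (r ∧ ~s) holds.

[⇐] This fails. Under r = T, s = F, t = F, the left side is false but the right side is true.

The forward direction holds; the converse fails.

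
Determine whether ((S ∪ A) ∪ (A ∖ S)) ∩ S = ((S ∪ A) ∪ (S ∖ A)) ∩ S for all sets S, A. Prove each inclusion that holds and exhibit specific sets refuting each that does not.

(⊆) Let x ∈ ((S ∪ A) ∪ (A ∖ S)) ∩ S. Then either x ∈ S and x ∉ A; or x ∈ S ∩ A. In each case x ∈ ((S ∪ A) ∪ (S ∖ A)) ∩ S, so ((S ∪ A) ∪ (A ∖ S)) ∩ S ⊆ ((S ∪ A) ∪ (S ∖ A)) ∩ S.

(⊇) Let x ∈ ((S ∪ A) ∪ (S ∖ A)) ∩ S. Then either x ∈ S and x ∉ A; or x ∈ S ∩ A. In each case x ∈ ((S ∪ A) ∪ (A ∖ S)) ∩ S, so ((S ∪ A) ∪ (S ∖ A)) ∩ S ⊆ ((S ∪ A) ∪ (A ∖ S)) ∩ S.

Both inclusions hold; the sets are equal.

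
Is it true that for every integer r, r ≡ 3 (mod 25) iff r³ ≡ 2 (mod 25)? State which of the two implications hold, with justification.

[⇒] Suppose r ≡ 3 (mod 25). Write r = 25j + 3. Then (25j + 3)³ = 15625j³ + 5625j² + 675j + 27 = 25(625j³ + 225j² + 27j + 1) + 2, so r³ ≡ 2 (mod 25).

[⇐] Conversely, suppose r³ ≡ 2 (mod 25). The only residue r in {0, …, 24} with r³ ≡ 2 (mod 25) is r = 3, so r ≡ 3 (mod 25).

Both directions hold.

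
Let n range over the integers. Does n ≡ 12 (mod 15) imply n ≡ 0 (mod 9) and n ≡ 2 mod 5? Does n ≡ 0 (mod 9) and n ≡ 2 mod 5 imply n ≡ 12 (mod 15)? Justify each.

Forward direction. This fails: n = 42 gives 42 ≡ 12 (mod 15) but 42 ≡ 6 (mod 9), so the conjunction on the right does not hold.

Converse. If n ≡ 0 (mod 9) and n ≡ 2 (mod 5), then by the Chinese remainder theorem n ≡ 27 (mod 45). Since 27 ≡ 12 (mod 15) and 15 ∣ 45, we get n ≡ 12 (mod 15).

Not equivalent: only (⇐) holds.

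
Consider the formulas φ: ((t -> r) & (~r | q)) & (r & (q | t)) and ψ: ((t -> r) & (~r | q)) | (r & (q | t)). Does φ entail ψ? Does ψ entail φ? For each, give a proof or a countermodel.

Forward direction. Assume the antecedent. If r is true, the antecedent forces (r = T, q = T, t = F) or (r = T, q = T, t = T), and the consequent holds there. If r is false, the antecedent cannot hold. Either way the consequent holds.

Converse. This fails. Under r = F, q = F, t = F, the left side is false but the right side is true.

The forward direction holds; the converse fails.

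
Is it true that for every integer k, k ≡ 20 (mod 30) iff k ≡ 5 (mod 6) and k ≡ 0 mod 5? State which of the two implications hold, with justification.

(⇒) fails and (⇐) fails.

(⟹) This fails: k = 20 gives 20 ≡ 20 (mod 30) but 20 ≡ 2 (mod 6), so the conjunction on the right does not hold.

(⟸) This fails: k = 5 satisfies both congruences on the right (5 ≡ 5 mod 6 and 5 ≡ 0 mod 5) yet 5 ≡ 5 (mod 30), not 20.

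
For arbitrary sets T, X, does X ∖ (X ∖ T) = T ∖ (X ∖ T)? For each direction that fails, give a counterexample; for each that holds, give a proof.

(⊆) holds; (⊇) fails.

(⟹) Let x ∈ X ∖ (X ∖ T). Then x ∈ T ∩ X, from which x ∈ T ∖ (X ∖ T).

(⟸) This inclusion fails. Take T = {1}, X = ∅; then 1 ∈ T ∖ (X ∖ T) but 1 ∉ X ∖ (X ∖ T).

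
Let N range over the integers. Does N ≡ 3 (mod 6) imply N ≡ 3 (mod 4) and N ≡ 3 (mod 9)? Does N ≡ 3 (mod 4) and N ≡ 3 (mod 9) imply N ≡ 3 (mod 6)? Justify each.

(⇒) fails; (⇐) holds.

(←) If N ≡ 3 (mod 4) and N ≡ 3 (mod 9), then by the Chinese remainder theorem N ≡ 3 (mod 36). Since 3 ≡ 3 (mod 6) and 6 ∣ 36, we get N ≡ 3 (mod 6).

(→) This fails: N = 33 gives 33 ≡ 3 (mod 6) but 33 ≡ 1 (mod 4), so the conjunction on the right does not hold.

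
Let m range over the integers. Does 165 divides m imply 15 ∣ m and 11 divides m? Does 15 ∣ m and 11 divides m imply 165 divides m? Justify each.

Forward direction. If 165 ∣ m, write m = 165q. Since 165 = 11·15, m = 15·(11q), so 15 ∣ m; and since 165 = 15·11, m = 11·(15q), so 11 ∣ m.

Converse. Suppose 15 ∣ m and 11 ∣ m. Any common multiple of 15 and 11 is a multiple of their lcm; here gcd(15, 11) = 1, so lcm(15, 11) = 15·11 = 165, so 165 ∣ m.

Both directions hold; the statement is true.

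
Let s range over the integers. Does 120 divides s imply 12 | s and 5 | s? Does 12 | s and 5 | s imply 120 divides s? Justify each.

Only the forward direction holds.

[⇒] If 120 ∣ s, write s = 120q. Since 120 = 10·12, s = 12·(10q), so 12 ∣ s; and since 120 = 24·5, s = 5·(24q), so 5 ∣ s.

[⇐] This fails: take s = 60. Both 12 ∣ 60 and 5 ∣ 60, yet 60 is not a multiple of 120 (since 60 = 0·120 + 60), so 120 ∤ 60.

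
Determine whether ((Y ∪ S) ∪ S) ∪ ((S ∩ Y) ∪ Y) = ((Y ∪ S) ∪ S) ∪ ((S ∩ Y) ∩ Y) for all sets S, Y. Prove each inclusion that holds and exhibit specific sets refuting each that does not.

(⊆) Let x ∈ ((Y ∪ S) ∪ S) ∪ ((S ∩ Y) ∪ Y). Then either x ∈ S and x ∉ Y; or x ∈ Y and x ∉ S; or x ∈ S ∩ Y. In each case x ∈ ((Y ∪ S) ∪ S) ∪ ((S ∩ Y) ∩ Y), so ((Y ∪ S) ∪ S) ∪ ((S ∩ Y) ∪ Y) ⊆ ((Y ∪ S) ∪ S) ∪ ((S ∩ Y) ∩ Y).

(⊇) Let x ∈ ((Y ∪ S) ∪ S) ∪ ((S ∩ Y) ∩ Y). Then either x ∈ S and x ∉ Y; or x ∈ Y and x ∉ S; or x ∈ S ∩ Y. In each case x ∈ ((Y ∪ S) ∪ S) ∪ ((S ∩ Y) ∪ Y), so ((Y ∪ S) ∪ S) ∪ ((S ∩ Y) ∩ Y) ⊆ ((Y ∪ S) ∪ S) ∪ ((S ∩ Y) ∪ Y).

The two sets are equal.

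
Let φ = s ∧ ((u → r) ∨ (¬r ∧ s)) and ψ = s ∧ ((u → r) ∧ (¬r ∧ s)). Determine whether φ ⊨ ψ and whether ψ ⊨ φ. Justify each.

Only the converse holds.

(←) Assume the antecedent. If r is true, the antecedent cannot hold. If r is false, the antecedent forces (r = F, u = F, s = T), and s ∧ ((u → r) ∨ (¬r ∧ s)) holds there. Either way s ∧ ((u → r) ∨ (¬r ∧ s)) holds.

(→) This fails. Under r = T, u = F, s = T, the left side is true but the right side is false.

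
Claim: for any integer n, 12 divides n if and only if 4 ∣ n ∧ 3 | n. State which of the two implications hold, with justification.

(⇒) If 12 ∣ n, write n = 12q. Since 12 = 3·4, n = 4·(3q), so 4 ∣ n; and since 12 = 4·3, n = 3·(4q), so 3 ∣ n.

(⇐) Suppose 4 ∣ n and 3 ∣ n. Any common multiple of 4 and 3 is a multiple of their lcm; here gcd(4, 3) = 1, so lcm(4, 3) = 4·3 = 12, so 12 ∣ n.

Both implications hold.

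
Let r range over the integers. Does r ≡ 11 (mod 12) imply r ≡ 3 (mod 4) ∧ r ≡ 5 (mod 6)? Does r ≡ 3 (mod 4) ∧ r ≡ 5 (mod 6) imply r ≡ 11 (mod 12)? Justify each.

(⇒) Suppose r ≡ 11 (mod 12); write r = 12j + 11. Since 4 ∣ 12, reducing mod 4 gives r ≡ 11 ≡ 3 (mod 4); since 6 ∣ 12, reducing mod 6 gives r ≡ 11 ≡ 5 (mod 6).

(⇐) Conversely, if r ≡ 3 (mod 4) and r ≡ 5 (mod 6), then by the Chinese remainder theorem r ≡ 11 (mod 12). This is exactly r ≡ 11 (mod 12).

Both implications hold.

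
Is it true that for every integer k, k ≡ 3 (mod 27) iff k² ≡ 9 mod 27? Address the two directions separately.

Only the forward implication holds.

[⇒] Suppose k ≡ 3 (mod 27). Write k = 27j + 3. Then (27j + 3)² = 729j² + 162j + 9 = 27(27j² + 6j) + 9, so k² ≡ 9 (mod 27).

[⇐] This fails: take k = 6. Then 6² = 36 ≡ 9 (mod 27), yet 6 ≡ 6 (mod 27), not 3.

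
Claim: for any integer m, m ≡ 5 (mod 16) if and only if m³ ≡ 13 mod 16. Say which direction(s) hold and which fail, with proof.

Both directions hold; the statement is true.

(⇒) Suppose m ≡ 5 (mod 16). Write m = 16j + 5. Then (16j + 5)³ = 4096j³ + 3840j² + 1200j + 125 = 16(256j³ + 240j² + 75j + 7) + 13, so m³ ≡ 13 (mod 16).

(⇐) Conversely, suppose m³ ≡ 13 (mod 16). The only residue r in {0, …, 15} with r³ ≡ 13 (mod 16) is r = 5, so m ≡ 5 (mod 16).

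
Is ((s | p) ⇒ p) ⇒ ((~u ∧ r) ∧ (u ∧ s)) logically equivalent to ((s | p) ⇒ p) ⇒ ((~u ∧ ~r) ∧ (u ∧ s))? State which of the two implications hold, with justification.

(→) Assume the antecedent. If u is true, the antecedent forces (u = T, r = F, p = F, s = T) or (u = T, r = T, p = F, s = T), and the consequent holds there. If u is false, the antecedent forces (u = F, r = F, p = F, s = T) or (u = F, r = T, p = F, s = T), and the consequent holds there. Either way the consequent holds.

(←) Assume the antecedent. If u is true, the antecedent forces (u = T, r = F, p = F, s = T) or (u = T, r = T, p = F, s = T), and the consequent holds there. If u is false, the antecedent forces (u = F, r = F, p = F, s = T) or (u = F, r = T, p = F, s = T), and the consequent holds there. Either way the consequent holds.

Equivalent; both directions hold.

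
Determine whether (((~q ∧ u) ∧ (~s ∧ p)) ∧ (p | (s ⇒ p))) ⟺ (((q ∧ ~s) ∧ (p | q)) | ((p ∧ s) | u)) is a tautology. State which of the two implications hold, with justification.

Only the forward direction holds.

(→) Assume the antecedent. If q is true, the antecedent cannot hold. If q is false, the antecedent forces (q = F, s = F, u = T, p = T), and the consequent holds there. Either way the consequent holds.

(←) This fails. Under q = T, s = F, u = F, p = F, the left side is false but the right side is true.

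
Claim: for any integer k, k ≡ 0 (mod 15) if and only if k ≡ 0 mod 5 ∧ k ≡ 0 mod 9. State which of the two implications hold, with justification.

(←) If k ≡ 0 (mod 5) and k ≡ 0 (mod 9), then by the Chinese remainder theorem k ≡ 0 (mod 45). Since 0 ≡ 0 (mod 15) and 15 ∣ 45, we get k ≡ 0 (mod 15).

(→) This fails: k = 30 gives 30 ≡ 0 (mod 15) but 30 ≡ 3 (mod 9), so the conjunction on the right does not hold.

Only the converse holds.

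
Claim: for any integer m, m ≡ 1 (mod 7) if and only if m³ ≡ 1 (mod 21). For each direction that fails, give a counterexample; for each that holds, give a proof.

[⇒] This fails: take m = 8. Then 8 ≡ 1 (mod 7), but 8³ = 512 ≡ 8 (mod 21), not 1.

[⇐] This fails: take m = 4. Then 4³ = 64 ≡ 1 (mod 21), yet 4 ≡ 4 (mod 7), not 1.

(⇒) fails and (⇐) fails.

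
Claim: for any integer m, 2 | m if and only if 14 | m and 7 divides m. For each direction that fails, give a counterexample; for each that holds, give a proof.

Only the reverse direction holds.

[⇒] This fails: take m = 2. Certainly 2 ∣ 2, but 14 ∤ 2.

[⇐] Suppose 14 ∣ m and 7 ∣ m. Any common multiple of 14 and 7 is a multiple of their lcm; here lcm(14, 7) = 14·7/gcd(14, 7) = 98/7 = 14, so 14 ∣ m. Since 2 ∣ 14, it follows that 2 ∣ m.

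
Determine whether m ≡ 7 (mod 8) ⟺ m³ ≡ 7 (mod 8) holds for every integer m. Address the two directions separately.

(→) Suppose m ≡ 7 (mod 8). Write m = 8j + 7. Then (8j + 7)³ = 512j³ + 1344j² + 1176j + 343 = 8(64j³ + 168j² + 147j + 42) + 7, so m³ ≡ 7 (mod 8).

(←) For the converse, argue contrapositively. If m ≢ 7 (mod 8), then m is congruent to one of 0, 1, 2, 3, 4, 5, 6 modulo 8, and these give m³ ≡ 0, 1, 0, 3, 0, 5, 0 respectively — never 7.

Both implications hold.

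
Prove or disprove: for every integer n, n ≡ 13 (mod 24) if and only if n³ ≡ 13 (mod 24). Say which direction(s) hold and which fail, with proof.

Both directions hold; the statement is true.

(⇒) Suppose n ≡ 13 (mod 24). Write n = 24j + 13. Then (24j + 13)³ = 13824j³ + 22464j² + 12168j + 2197 = 24(576j³ + 936j² + 507j + 91) + 13, so n³ ≡ 13 (mod 24).

(⇐) Conversely, suppose n³ ≡ 13 (mod 24). The only residue r in {0, …, 23} with r³ ≡ 13 (mod 24) is r = 13, so n ≡ 13 (mod 24).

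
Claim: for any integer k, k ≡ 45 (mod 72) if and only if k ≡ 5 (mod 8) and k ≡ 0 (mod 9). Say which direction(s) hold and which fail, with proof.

[⇒] Suppose k ≡ 45 (mod 72); write k = 72j + 45. Since 8 ∣ 72, reducing mod 8 gives k ≡ 45 ≡ 5 (mod 8); since 9 ∣ 72, reducing mod 9 gives k ≡ 45 ≡ 0 (mod 9).

[⇐] Conversely, if k ≡ 5 (mod 8) and k ≡ 0 (mod 9), then by the Chinese remainder theorem k ≡ 45 (mod 72). This is exactly k ≡ 45 (mod 72).

Both directions hold.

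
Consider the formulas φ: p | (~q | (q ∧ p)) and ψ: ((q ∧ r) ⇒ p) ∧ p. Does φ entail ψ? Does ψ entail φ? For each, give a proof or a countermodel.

(→) This fails. Under p = F, q = F, r = F, the left side is true but the right side is false.

(←) Assume the antecedent. If p is true, p | (~q | (q ∧ p)) reduces to true regardless of the other variables. If p is false, the antecedent cannot hold. Either way p | (~q | (q ∧ p)) holds.

(⇒) fails; (⇐) holds.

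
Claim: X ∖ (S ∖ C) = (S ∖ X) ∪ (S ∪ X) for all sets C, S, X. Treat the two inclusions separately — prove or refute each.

Only the forward inclusion holds.

(⊆) Let x ∈ X ∖ (S ∖ C). Then either x ∈ X and x ∉ C, S; or x ∈ C ∩ X and x ∉ S; or x ∈ C ∩ S ∩ X. In each case x ∈ (S ∖ X) ∪ (S ∪ X), so X ∖ (S ∖ C) ⊆ (S ∖ X) ∪ (S ∪ X).

(⊇) This inclusion fails. Take C = ∅, S = {1}, X = ∅; then 1 ∈ (S ∖ X) ∪ (S ∪ X) but 1 ∉ X ∖ (S ∖ C).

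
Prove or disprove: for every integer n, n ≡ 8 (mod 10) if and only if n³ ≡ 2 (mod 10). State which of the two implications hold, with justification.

[⇒] Suppose n ≡ 8 (mod 10). Write n = 10j + 8. Then (10j + 8)³ = 1000j³ + 2400j² + 1920j + 512 = 10(100j³ + 240j² + 192j + 51) + 2, so n³ ≡ 2 (mod 10).

[⇐] Conversely, suppose n³ ≡ 2 (mod 10). The only residue r in {0, …, 9} with r³ ≡ 2 (mod 10) is r = 8, so n ≡ 8 (mod 10).

Both directions hold; the statement is true.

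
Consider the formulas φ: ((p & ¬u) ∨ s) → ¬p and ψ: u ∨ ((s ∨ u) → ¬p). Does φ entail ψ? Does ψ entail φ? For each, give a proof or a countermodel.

Not equivalent: only (⇒) holds.

(→) Assume the antecedent. If s is true, the antecedent forces (s = T, u = F, p = F) or (s = T, u = T, p = F), and u ∨ ((s ∨ u) → ¬p) holds there. If s is false, u ∨ ((s ∨ u) → ¬p) reduces to true regardless of the other variables. Either way u ∨ ((s ∨ u) → ¬p) holds.

(←) This fails. Under s = F, u = F, p = T, the left side is false but the right side is true.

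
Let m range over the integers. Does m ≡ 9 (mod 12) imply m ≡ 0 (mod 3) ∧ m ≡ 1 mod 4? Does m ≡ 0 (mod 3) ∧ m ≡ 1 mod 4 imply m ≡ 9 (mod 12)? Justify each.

Both implications hold.

(→) Suppose m ≡ 9 (mod 12); write m = 12j + 9. Since 3 ∣ 12, reducing mod 3 gives m ≡ 9 ≡ 0 (mod 3); since 4 ∣ 12, reducing mod 4 gives m ≡ 9 ≡ 1 (mod 4).

(←) Conversely, if m ≡ 0 (mod 3) and m ≡ 1 (mod 4), then by the Chinese remainder theorem m ≡ 9 (mod 12). This is exactly m ≡ 9 (mod 12).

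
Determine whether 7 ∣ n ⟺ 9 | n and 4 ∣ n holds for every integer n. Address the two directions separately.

(⇒) This fails: take n = 7. Certainly 7 ∣ 7, but 9 ∤ 7.

(⇐) This fails: take n = 36. Both 9 ∣ 36 and 4 ∣ 36, yet 36 is not a multiple of 7 (since 36 = 5·7 + 1), so 7 ∤ 36.

Neither direction holds.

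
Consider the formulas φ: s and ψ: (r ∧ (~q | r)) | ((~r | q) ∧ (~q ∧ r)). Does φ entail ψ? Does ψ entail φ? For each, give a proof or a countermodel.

(→) This fails. Under r = F, q = F, s = T, the left side is true but the right side is false.

(←) This fails. Under r = T, q = F, s = F, the left side is false but the right side is true.

Both directions fail.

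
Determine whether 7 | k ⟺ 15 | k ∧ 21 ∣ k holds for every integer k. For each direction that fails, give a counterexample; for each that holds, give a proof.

[⇒] This fails: take k = 7. Certainly 7 ∣ 7, but 15 ∤ 7.

[⇐] Suppose 15 ∣ k and 21 ∣ k. Any common multiple of 15 and 21 is a multiple of their lcm; here lcm(15, 21) = 15·21/gcd(15, 21) = 315/3 = 105, so 105 ∣ k. Since 7 ∣ 105, it follows that 7 ∣ k.

Only the converse holds.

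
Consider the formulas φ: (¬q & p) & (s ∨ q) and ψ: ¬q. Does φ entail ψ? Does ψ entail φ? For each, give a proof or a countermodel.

Only the forward implication holds.

Forward direction. Assume the antecedent. If q is true, the antecedent cannot hold. If q is false, ¬q reduces to true regardless of the other variables. Either way ¬q holds.

Converse. This fails. Under q = F, p = F, s = F, the left side is false but the right side is true.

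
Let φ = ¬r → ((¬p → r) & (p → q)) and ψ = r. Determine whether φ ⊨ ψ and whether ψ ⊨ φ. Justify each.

Forward direction. This fails. Under q = T, r = F, p = T, the left side is true but the right side is false.

Converse. Assume the antecedent. If q is true, the antecedent forces (q = T, r = T, p = F) or (q = T, r = T, p = T), and ¬r → ((¬p → r) & (p → q)) holds there. If q is false, the antecedent forces (q = F, r = T, p = F) or (q = F, r = T, p = T), and ¬r → ((¬p → r) & (p → q)) holds there. Either way ¬r → ((¬p → r) & (p → q)) holds.

Not equivalent: only (⇐) holds.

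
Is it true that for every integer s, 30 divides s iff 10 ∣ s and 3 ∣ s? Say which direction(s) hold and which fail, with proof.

[⇐] Suppose 10 ∣ s and 3 ∣ s. Any common multiple of 10 and 3 is a multiple of their lcm; here gcd(10, 3) = 1, so lcm(10, 3) = 10·3 = 30, so 30 ∣ s.

[⇒] If 30 ∣ s, write s = 30q. Since 30 = 3·10, s = 10·(3q), so 10 ∣ s; and since 30 = 10·3, s = 3·(10q), so 3 ∣ s.

Both directions hold; the statement is true.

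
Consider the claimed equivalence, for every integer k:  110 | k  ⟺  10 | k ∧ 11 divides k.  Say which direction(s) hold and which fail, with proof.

[⇒] If 110 ∣ k, write k = 110q. Since 110 = 11·10, k = 10·(11q), so 10 ∣ k; and since 110 = 10·11, k = 11·(10q), so 11 ∣ k.

[⇐] Suppose 10 ∣ k and 11 ∣ k. Any common multiple of 10 and 11 is a multiple of their lcm; here gcd(10, 11) = 1, so lcm(10, 11) = 10·11 = 110, so 110 ∣ k.

Both implications hold.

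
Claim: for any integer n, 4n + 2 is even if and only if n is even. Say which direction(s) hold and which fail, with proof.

[⇐] Suppose n is even. Since 4 is even, 4n is even for every n, so 4n + 2 has the same parity as 2, which is even. Hence 4n + 2 is even.

[⇒] This fails: take n = 5. Then 4n + 2 = 22, which is even, yet n = 5 is odd, not even.

The forward direction fails; the converse holds.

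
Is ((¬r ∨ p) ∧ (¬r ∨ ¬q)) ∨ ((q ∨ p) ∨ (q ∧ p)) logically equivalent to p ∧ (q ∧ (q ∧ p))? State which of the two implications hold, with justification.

(⟹) This fails. Under r = F, q = F, p = F, the left side is true but the right side is false.

(⟸) Assume the antecedent. If r is true, the antecedent forces (r = T, q = T, p = T), and the consequent holds there. If r is false, the consequent reduces to true regardless of the other variables. Either way the consequent holds.

(⇒) fails; (⇐) holds.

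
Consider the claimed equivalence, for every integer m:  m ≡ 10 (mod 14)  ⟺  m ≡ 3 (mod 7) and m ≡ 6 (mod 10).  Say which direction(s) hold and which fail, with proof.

Only the reverse direction holds.

(⟹) This fails: m = 38 gives 38 ≡ 10 (mod 14) but 38 ≡ 8 (mod 10), so the conjunction on the right does not hold.

(⟸) Conversely, if m ≡ 3 (mod 7) and m ≡ 6 (mod 10), then by the Chinese remainder theorem m ≡ 66 (mod 70). Since 66 ≡ 10 (mod 14) and 14 ∣ 70, we get m ≡ 10 (mod 14).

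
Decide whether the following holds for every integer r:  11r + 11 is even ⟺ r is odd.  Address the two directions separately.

Both implications hold.

(⇒) Suppose 11r + 11 is even. Since 11 is odd, 11r and r have the same parity, so 11r + 11 ≡ r + 11 (mod 2). As 11 is odd, 11r + 11 is even exactly when r is odd. Thus r is odd.

(⇐) Conversely, suppose r is odd; write r = 2j + 1. Then 11r + 11 = 11·(2j + 1) + 11 = 2·11j + 22, which is even.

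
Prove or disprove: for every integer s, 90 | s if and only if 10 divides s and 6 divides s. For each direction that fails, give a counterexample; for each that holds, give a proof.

Only the forward implication holds.

(→) If 90 ∣ s, write s = 90q. Since 90 = 9·10, s = 10·(9q), so 10 ∣ s; and since 90 = 15·6, s = 6·(15q), so 6 ∣ s.

(←) This fails: take s = 30. Both 10 ∣ 30 and 6 ∣ 30, yet 30 is not a multiple of 90 (since 30 = 0·90 + 30), so 90 ∤ 30.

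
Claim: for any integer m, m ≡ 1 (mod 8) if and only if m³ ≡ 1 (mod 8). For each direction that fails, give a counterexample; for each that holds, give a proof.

(⇐) For the converse, argue contrapositively. If m ≢ 1 (mod 8), then m is congruent to one of 0, 2, 3, 4, 5, 6, 7 modulo 8, and these give m³ ≡ 0, 0, 3, 0, 5, 0, 7 respectively — never 1.

(⇒) Suppose m ≡ 1 (mod 8). Write m = 8j + 1. Then (8j + 1)³ = 512j³ + 192j² + 24j + 1 = 8(64j³ + 24j² + 3j) + 1, so m³ ≡ 1 (mod 8).

Both directions hold.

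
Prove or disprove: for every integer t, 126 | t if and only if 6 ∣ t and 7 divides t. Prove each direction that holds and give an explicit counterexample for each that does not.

Only the forward implication holds.

(⇐) This fails: take t = 42. Both 6 ∣ 42 and 7 ∣ 42, yet 42 is not a multiple of 126 (since 42 = 0·126 + 42), so 126 ∤ 42.

(⇒) If 126 ∣ t, write t = 126q. Since 126 = 21·6, t = 6·(21q), so 6 ∣ t; and since 126 = 18·7, t = 7·(18q), so 7 ∣ t.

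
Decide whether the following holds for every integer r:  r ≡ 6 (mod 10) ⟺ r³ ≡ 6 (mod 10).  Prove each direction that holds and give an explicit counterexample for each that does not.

(→) Suppose r ≡ 6 (mod 10). Write r = 10j + 6. Then (10j + 6)³ = 1000j³ + 1800j² + 1080j + 216 = 10(100j³ + 180j² + 108j + 21) + 6, so r³ ≡ 6 (mod 10).

(←) For the converse, argue contrapositively. If r ≢ 6 (mod 10), then r is congruent to one of 0, 1, 2, 3, 4, 5, 7, 8, 9 modulo 10, and these give r³ ≡ 0, 1, 8, 7, 4, 5, 3, 2, 9 respectively — never 6.

Both implications hold.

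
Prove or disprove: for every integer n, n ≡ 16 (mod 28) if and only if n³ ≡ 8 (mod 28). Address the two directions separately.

Not equivalent: only (⇒) holds.

Forward direction. Suppose n ≡ 16 (mod 28). Write n = 28j + 16. Then (28j + 16)³ = 21952j³ + 37632j² + 21504j + 4096 = 28(784j³ + 1344j² + 768j + 146) + 8, so n³ ≡ 8 (mod 28).

Converse. This fails: take n = 2. Then 2³ = 8 ≡ 8 (mod 28), yet 2 ≡ 2 (mod 28), not 16.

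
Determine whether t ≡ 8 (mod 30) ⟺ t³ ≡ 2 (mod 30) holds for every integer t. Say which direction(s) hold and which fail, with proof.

Equivalent; both directions hold.

Converse. Suppose t³ ≡ 2 (mod 30). The only residue r in {0, …, 29} with r³ ≡ 2 (mod 30) is r = 8, so t ≡ 8 (mod 30).

Forward direction. Suppose t ≡ 8 (mod 30). Write t = 30j + 8. Then (30j + 8)³ = 27000j³ + 21600j² + 5760j + 512 = 30(900j³ + 720j² + 192j + 17) + 2, so t³ ≡ 2 (mod 30).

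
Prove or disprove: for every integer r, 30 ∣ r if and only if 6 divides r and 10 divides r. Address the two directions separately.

(→) If 30 ∣ r, write r = 30q. Since 30 = 5·6, r = 6·(5q), so 6 ∣ r; and since 30 = 3·10, r = 10·(3q), so 10 ∣ r.

(←) Suppose 6 ∣ r and 10 ∣ r. Any common multiple of 6 and 10 is a multiple of their lcm; here lcm(6, 10) = 6·10/gcd(6, 10) = 60/2 = 30, so 30 ∣ r.

Equivalent; both directions hold.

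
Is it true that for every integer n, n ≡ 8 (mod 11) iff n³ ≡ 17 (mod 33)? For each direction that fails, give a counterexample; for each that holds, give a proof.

[⇒] This fails: take n = 19. Then 19 ≡ 8 (mod 11), but 19³ = 6859 ≡ 28 (mod 33), not 17.

[⇐] Conversely, the residues r modulo 33 with r³ ≡ 17 (mod 33) are exactly {8}, and each is ≡ 8 (mod 11).

(⇒) fails; (⇐) holds.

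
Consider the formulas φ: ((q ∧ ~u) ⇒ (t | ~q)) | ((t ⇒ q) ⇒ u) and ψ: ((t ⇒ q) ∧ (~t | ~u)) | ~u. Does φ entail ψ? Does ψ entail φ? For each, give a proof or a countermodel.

Neither implication holds.

[⇒] This fails. Under t = T, u = T, q = F, the left side is true but the right side is false.

[⇐] This fails. Under t = F, u = F, q = T, the left side is false but the right side is true.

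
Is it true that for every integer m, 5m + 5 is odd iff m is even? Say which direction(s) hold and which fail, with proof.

(←) Suppose m is even; write m = 2j. Then 5m + 5 = 5·(2j) + 5 = 2·5j + 5, which is odd.

(→) Suppose 5m + 5 is odd. Since 5 is odd, 5m and m have the same parity, so 5m + 5 ≡ m + 5 (mod 2). As 5 is odd, 5m + 5 is odd exactly when m is even. Thus m is even.

Both directions hold; the statement is true.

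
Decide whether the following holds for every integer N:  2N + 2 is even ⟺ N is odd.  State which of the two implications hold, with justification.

(⇒) fails; (⇐) holds.

(⟹) This fails: take N = 2. Then 2N + 2 = 6, which is even, yet N = 2 is even, not odd.

(⟸) Suppose N is odd. Since 2 is even, 2N is even for every N, so 2N + 2 has the same parity as 2, which is even. Hence 2N + 2 is even.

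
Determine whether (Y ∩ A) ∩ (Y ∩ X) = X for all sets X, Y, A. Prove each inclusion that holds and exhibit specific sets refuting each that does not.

The sets are not equal: only the forward inclusion holds.

(⊆) Let x ∈ (Y ∩ A) ∩ (Y ∩ X). Then x ∈ X ∩ Y ∩ A, from which x ∈ X.

(⊇) This inclusion fails. Take X = {1}, Y = ∅, A = ∅; then 1 ∈ X but 1 ∉ (Y ∩ A) ∩ (Y ∩ X).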